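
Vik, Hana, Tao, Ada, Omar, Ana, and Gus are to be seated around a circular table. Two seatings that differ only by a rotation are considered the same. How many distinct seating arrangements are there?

Fix one person's seat to break rotational symmetry; the remaining 6 people can be arranged in (6)! = 720 ways.

720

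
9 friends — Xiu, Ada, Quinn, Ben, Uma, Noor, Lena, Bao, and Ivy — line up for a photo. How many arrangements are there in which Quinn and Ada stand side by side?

80640

Place the 7 others and the Quinn-Ada pair as 8 objects in a line; the pair has 2 internal arrangements.
That gives 2 × 8! = 2 × 40320 = 80640.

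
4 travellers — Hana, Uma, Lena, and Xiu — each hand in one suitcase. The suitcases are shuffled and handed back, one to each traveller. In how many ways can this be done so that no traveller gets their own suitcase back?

9

Let Aᵢ be the assignments in which traveller i gets their own suitcase. We want the size of the complement of A₁∪…∪A_4.
By inclusion–exclusion this is Σ_{j=0}^{4} (−1)^j C(4,j)·(4−j)!.
Computing: 24 − 24 + 12 − 4 + 1 = 9.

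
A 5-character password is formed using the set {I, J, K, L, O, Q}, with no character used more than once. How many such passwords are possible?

720

This is a permutation of 5 out of 6: P(6,5) = 6!/1!.
That product is 6 × 5 × 4 × 3 × 2 = 720.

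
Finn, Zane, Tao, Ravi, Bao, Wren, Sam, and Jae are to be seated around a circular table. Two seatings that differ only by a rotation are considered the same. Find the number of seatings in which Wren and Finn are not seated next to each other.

Without the restriction there are (7)! = 5040 seatings.
Those with Wren next to Finn: fuse the pair into one unit and seat 7 units around a circle — 2·(6)! = 1440.
Subtracting, 5040 − 1440 = 3600.

3600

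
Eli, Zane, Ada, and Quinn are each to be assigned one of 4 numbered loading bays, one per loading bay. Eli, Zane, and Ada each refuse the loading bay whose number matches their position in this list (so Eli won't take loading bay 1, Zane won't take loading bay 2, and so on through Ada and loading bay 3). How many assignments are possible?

Let Aᵢ (for i ∈ {1, 2, 3}) be the placements that put person i in their forbidden loading bay. Any j of these fix j positions, leaving (4−j)! ways to fill the rest, and there are C(3,j) ways to pick which j.
By inclusion–exclusion, the number of valid placements is Σ_{j=0}^{3} (−1)^j C(3,j)·(4−j)!.
Computing: 24 − 18 + 6 − 1 = 11.

11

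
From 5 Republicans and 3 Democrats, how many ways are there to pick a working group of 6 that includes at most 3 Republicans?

10

Split by how many Republicans are chosen (0 through 3).
Sum: C(5,0)·C(3,6) + C(5,1)·C(3,5) + C(5,2)·C(3,4) + C(5,3)·C(3,3) = 0 + 0 + 0 + 10 = 10.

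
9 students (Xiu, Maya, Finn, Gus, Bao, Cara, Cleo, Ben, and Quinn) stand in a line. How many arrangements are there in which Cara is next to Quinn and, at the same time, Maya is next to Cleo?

Treat {Cara,Quinn} as one block (2 orders) and {Maya,Cleo} as another (2 orders).
That leaves 7 units to arrange: 2 × 2 × 7! = 4 × 5040 = 20160.

20160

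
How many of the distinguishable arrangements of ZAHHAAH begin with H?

Fix H in the first position and arrange the remaining 6 letters.
Those 6 letters have A appearing 3 times and H appearing twice, giving (6)!/(3!·2!) = 60.

60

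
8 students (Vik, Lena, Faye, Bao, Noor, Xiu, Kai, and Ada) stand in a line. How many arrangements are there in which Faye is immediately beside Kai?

Glue Faye and Kai into one block (2 internal orders), leaving 7 units to arrange in a row.
That gives 2 × 7! = 2 × 5040 = 10080.

10080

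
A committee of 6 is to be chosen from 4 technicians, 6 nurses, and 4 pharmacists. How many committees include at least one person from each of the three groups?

Total 6-person selections from all 14: C(14,6) = 3003.
Selections missing a whole group: no technicians → C(10,6) = 210; no nurses → C(8,6) = 28; no pharmacists → C(10,6) = 210.
Add back selections omitting two groups (i.e. drawn from a single group): C(4,6) + C(6,6) + C(4,6) = 1.
By inclusion–exclusion: 3003 − 448 + 1 = 2556.

2556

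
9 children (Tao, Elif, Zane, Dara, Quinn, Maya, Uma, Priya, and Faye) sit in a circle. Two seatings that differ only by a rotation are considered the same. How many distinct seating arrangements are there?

Seat Tao anywhere (absorbing the rotational symmetry), then permute the other 8: (8)! = 40320.

40320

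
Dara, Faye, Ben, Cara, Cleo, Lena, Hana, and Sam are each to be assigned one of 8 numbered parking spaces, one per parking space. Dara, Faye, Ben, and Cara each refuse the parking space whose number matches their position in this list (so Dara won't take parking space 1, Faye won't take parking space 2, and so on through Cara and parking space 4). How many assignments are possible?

Let Aᵢ (for 1 ≤ i ≤ 4) be the placements that put person i in their forbidden parking space. Any j of these fix j positions, leaving (8−j)! ways to fill the rest, and there are C(4,j) ways to pick which j.
By inclusion–exclusion, the number of valid placements is Σ_{j=0}^{4} (−1)^j C(4,j)·(8−j)!.
Computing: 40320 − 20160 + 4320 − 480 + 24 = 24024.

24024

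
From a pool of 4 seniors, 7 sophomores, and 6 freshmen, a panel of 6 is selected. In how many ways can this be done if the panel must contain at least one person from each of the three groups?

9996

With no constraint there are C(17,6) = 12376 possible selections.
Selections missing a whole group: no seniors → C(13,6) = 1716; no sophomores → C(10,6) = 210; no freshmen → C(11,6) = 462.
Add back selections omitting two groups (i.e. drawn from a single group): C(4,6) + C(7,6) + C(6,6) = 8.
By inclusion–exclusion: 12376 − 2388 + 8 = 9996.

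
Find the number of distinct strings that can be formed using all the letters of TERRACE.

The 7 letters of TERRACE have repeats: E appearing twice and R appearing twice.
Dividing 7! = 5040 by 2!·2! = 4 for the repeated letters gives 1260.

1260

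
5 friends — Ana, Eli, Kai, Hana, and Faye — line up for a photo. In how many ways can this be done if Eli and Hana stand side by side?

48

Glue Eli and Hana into one block (2 internal orders), leaving 4 units to arrange in a row.
That gives 2 × 4! = 2 × 24 = 48.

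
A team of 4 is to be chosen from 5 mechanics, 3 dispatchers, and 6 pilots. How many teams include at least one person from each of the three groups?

Total 4-person selections from all 14: C(14,4) = 1001.
Subtract selections that omit an entire group: no mechanics → C(9,4) = 126; no dispatchers → C(11,4) = 330; no pilots → C(8,4) = 70.
Add back selections omitting two groups (i.e. drawn from a single group): C(5,4) + C(3,4) + C(6,4) = 20.
By inclusion–exclusion: 1001 − 526 + 20 = 495.

495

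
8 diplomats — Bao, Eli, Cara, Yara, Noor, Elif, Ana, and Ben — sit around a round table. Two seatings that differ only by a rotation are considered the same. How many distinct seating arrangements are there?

5040

Seat Bao anywhere (absorbing the rotational symmetry), then permute the other 7: (7)! = 5040.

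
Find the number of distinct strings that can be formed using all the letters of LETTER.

180

The 6 letters of LETTER have repeats: E appearing twice and T appearing twice.
The number of distinct arrangements is 6!/(2!·2!) = 720/4 = 180.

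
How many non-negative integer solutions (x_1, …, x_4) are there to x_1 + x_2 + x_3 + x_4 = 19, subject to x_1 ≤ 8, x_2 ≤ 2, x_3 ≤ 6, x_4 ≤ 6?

By stars and bars, unrestricted non-negative solutions to x_1+…+x_4 = 19 number C(19+3,3) = 1540.
Subtract solutions that violate a single cap (substitute x_i' = x_i − (cap_i+1)): x_1 ≥ 9 gives C(13,3) = 286; x_2 ≥ 3 gives C(19,3) = 969; x_3 ≥ 7 gives C(15,3) = 455; x_4 ≥ 7 gives C(15,3) = 455. Together 2165.
Add back pairs where two caps are both exceeded: 120 + 20 + 20 + 220 + 220 + 56 = 656.
Subtract triples: 1 + 1 + 0 + 10 = 12.
By inclusion–exclusion the count is 1540 − 2165 + 656 − 12 = 19.

19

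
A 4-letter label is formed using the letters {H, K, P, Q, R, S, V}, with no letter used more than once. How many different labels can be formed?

840

This is a permutation of 4 out of 7: P(7,4) = 7!/3!.
That product is 7 × 6 × 5 × 4 = 840.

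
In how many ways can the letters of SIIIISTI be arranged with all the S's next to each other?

42

Treat the 2 copies of S as a single block. The multiset to arrange is then {SS, I, I, I, I, I, T}, 7 items in all.
That gives (7)!/(5!) = 42 arrangements.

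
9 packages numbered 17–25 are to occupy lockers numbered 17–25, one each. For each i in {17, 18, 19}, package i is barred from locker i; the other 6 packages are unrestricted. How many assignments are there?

256320

Let Aᵢ (for i ∈ {17, 18, 19}) be the placements that put package i in its forbidden locker. Any j of these fix j positions, leaving (9−j)! ways to fill the rest, and there are C(3,j) ways to pick which j.
By inclusion–exclusion, the number of valid placements is Σ_{j=0}^{3} (−1)^j C(3,j)·(9−j)!.
Computing: 362880 − 120960 + 15120 − 720 = 256320.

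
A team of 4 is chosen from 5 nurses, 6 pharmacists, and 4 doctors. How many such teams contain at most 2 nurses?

Split by how many nurses are chosen (0 through 2).
Sum: C(5,0)·C(10,4) + C(5,1)·C(10,3) + C(5,2)·C(10,2) = 210 + 600 + 450 = 1260.

1260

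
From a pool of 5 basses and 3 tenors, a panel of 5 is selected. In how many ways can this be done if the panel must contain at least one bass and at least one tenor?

55

Unrestricted: C(8,5) = 56 ways to pick any 5 of the 8.
Subtract selections that omit an entire group: no basses → C(3,5) = 0; no tenors → C(5,5) = 1.
Both groups omitted at once is impossible, so 56 − 1 = 55.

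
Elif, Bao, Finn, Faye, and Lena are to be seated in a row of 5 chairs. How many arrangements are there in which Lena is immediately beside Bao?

48

Treat {Lena, Bao} as a single unit. There are 4 units to order, and the pair itself can be ordered 2 ways.
That gives 2 × 4! = 2 × 24 = 48.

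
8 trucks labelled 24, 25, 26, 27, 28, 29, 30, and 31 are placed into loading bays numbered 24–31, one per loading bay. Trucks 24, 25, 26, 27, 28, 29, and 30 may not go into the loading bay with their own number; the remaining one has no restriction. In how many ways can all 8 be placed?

16687

Let Aᵢ (for 24 ≤ i ≤ 30) be the placements that put truck i in its forbidden loading bay. Any j of these fix j positions, leaving (8−j)! ways to fill the rest, and there are C(7,j) ways to pick which j.
By inclusion–exclusion, the number of valid placements is Σ_{j=0}^{7} (−1)^j C(7,j)·(8−j)!.
Computing: 40320 − 35280 + 15120 − 4200 + 840 − 126 + 14 − 1 = 16687.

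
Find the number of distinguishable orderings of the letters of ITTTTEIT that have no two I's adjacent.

126

Total arrangements of ITTTTEIT: 8!/(5!·2!) = 168.
Arrangements with the I's together: treat II as one letter, giving (7)!/(5!) = 42.
Subtracting, 168 − 42 = 126 arrangements keep the I's apart.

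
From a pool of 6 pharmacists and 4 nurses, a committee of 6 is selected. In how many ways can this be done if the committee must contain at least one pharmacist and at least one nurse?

With no constraint there are C(10,6) = 210 possible selections.
Subtract selections that omit an entire group: no pharmacists → C(4,6) = 0; no nurses → C(6,6) = 1.
Both groups omitted at once is impossible, so 210 − 1 = 209.

209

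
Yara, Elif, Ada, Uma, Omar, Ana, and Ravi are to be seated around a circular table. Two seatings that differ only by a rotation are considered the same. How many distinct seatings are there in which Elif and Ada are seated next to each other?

240

Treat {Elif, Ada} as one unit (2 internal orders) and seat the resulting 6 units around the table: (5)! circular arrangements.
So 2 × (5)! = 2 × 120 = 240.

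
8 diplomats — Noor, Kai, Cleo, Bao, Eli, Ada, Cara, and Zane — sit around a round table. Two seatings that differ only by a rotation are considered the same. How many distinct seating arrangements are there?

Around a circle, 8 distinct people have 8!/8 = (7)! = 5040 rotationally distinct seatings.

5040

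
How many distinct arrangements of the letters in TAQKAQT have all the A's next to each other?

180

Treat the 2 copies of A as a single block. The multiset to arrange is then {AA, K, Q, Q, T, T}, 6 items in all.
That gives (6)!/(2!·2!) = 180 arrangements.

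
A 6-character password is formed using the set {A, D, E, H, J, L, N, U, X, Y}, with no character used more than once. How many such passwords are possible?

This is a permutation of 6 out of 10: P(10,6) = 10!/4!.
That product is 10 × 9 × 8 × 7 × 6 × 5 = 151200.

151200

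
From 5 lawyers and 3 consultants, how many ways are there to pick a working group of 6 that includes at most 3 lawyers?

Split by how many lawyers are chosen (0 through 3).
Sum: C(5,0)·C(3,6) + C(5,1)·C(3,5) + C(5,2)·C(3,4) + C(5,3)·C(3,3) = 0 + 0 + 0 + 10 = 10.

10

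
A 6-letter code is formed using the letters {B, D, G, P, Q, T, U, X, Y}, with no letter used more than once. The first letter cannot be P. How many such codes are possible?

The first letter has 9−1 = 8 choices (anything except P).
The remaining 5 letters are filled from the other 8 symbols without repetition: 8 × 7 × 6 × 5 × 4 = 6720.
Total: 8 × 6720 = 53760.

53760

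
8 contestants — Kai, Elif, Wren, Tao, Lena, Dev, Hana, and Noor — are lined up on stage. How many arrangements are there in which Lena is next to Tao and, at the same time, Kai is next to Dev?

Treat {Lena,Tao} as one block (2 orders) and {Kai,Dev} as another (2 orders).
That leaves 6 units to arrange: 2 × 2 × 6! = 4 × 720 = 2880.

2880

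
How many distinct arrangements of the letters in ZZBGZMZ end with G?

30

With the last slot taken by G, it remains to arrange the other 6 letters (ZZBZMZ).
Those 6 letters have Z appearing 4 times, giving (6)!/(4!) = 30.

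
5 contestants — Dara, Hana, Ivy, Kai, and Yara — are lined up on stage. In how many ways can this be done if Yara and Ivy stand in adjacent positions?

48

Place the 3 others and the Yara-Ivy pair as 4 objects in a line; the pair has 2 internal arrangements.
So the count is 2·(4)! = 48.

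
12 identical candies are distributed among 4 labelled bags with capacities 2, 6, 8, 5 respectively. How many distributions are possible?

106

Ignoring the caps, the number of non-negative solutions to x_1+…+x_4 = 12 is C(15,3) = 455.
Subtract solutions that violate a single cap (substitute x_i' = x_i − (cap_i+1)): x_1 ≥ 3 gives C(12,3) = 220; x_2 ≥ 7 gives C(8,3) = 56; x_3 ≥ 9 gives C(6,3) = 20; x_4 ≥ 6 gives C(9,3) = 84. Together 380.
Add back pairs where two caps are both exceeded: 10 + 1 + 20 + 0 + 0 + 0 = 31.
By inclusion–exclusion the count is 455 − 380 + 31 = 106.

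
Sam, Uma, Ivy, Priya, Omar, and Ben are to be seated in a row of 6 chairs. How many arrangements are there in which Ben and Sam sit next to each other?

Place the 4 others and the Ben-Sam pair as 5 objects in a line; the pair has 2 internal arrangements.
So the count is 2·(5)! = 240.

240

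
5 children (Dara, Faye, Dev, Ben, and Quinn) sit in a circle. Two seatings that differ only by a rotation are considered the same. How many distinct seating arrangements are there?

24

Seat Dara anywhere (absorbing the rotational symmetry), then permute the other 4: (4)! = 24.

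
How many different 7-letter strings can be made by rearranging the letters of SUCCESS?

SUCCESS has 7 letters with C appearing twice and S appearing 3 times.
Dividing 7! = 5040 by 3!·2! = 12 for the repeated letters gives 420.

420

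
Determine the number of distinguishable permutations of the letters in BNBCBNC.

Letter multiplicities in BNBCBNC: B×3, C×2, N×2.
So there are 7! / (3!·2!·2!) = 210 distinguishable arrangements.

210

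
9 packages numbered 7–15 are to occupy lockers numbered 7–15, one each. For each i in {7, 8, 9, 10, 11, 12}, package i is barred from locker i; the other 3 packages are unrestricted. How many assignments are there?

Let Aᵢ (for 7 ≤ i ≤ 12) be the placements that put package i in its forbidden locker. Any j of these fix j positions, leaving (9−j)! ways to fill the rest, and there are C(6,j) ways to pick which j.
By inclusion–exclusion, the number of valid placements is Σ_{j=0}^{6} (−1)^j C(6,j)·(9−j)!.
Computing: 362880 − 241920 + 75600 − 14400 + 1800 − 144 + 6 = 183822.

183822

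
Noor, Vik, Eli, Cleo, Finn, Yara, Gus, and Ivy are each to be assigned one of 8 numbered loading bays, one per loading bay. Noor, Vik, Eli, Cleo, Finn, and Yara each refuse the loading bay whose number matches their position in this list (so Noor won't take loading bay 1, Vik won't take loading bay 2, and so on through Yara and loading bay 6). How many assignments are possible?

Let Aᵢ (for 1 ≤ i ≤ 6) be the placements that put person i in their forbidden loading bay. Any j of these fix j positions, leaving (8−j)! ways to fill the rest, and there are C(6,j) ways to pick which j.
By inclusion–exclusion, the number of valid placements is Σ_{j=0}^{6} (−1)^j C(6,j)·(8−j)!.
Computing: 40320 − 30240 + 10800 − 2400 + 360 − 36 + 2 = 18806.

18806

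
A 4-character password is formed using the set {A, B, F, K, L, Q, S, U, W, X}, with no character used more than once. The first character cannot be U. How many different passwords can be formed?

The first character has 10−1 = 9 choices (anything except U).
The remaining 3 characters are filled from the other 9 symbols without repetition: 9 × 8 × 7 = 504.
Total: 9 × 504 = 4536.

4536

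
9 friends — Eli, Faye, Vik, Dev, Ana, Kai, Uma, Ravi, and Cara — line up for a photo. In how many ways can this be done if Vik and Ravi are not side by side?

There are 9! = 362880 arrangements in all. If Vik and Ravi are adjacent, merging them into one block gives 2·(8)! = 80640 arrangements.
Complementary counting: 362880 − 80640 = 282240.

282240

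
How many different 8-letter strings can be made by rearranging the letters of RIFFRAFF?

840

The 8 letters of RIFFRAFF have repeats: F appearing 4 times and R appearing twice.
Dividing 8! = 40320 by 4!·2! = 48 for the repeated letters gives 840.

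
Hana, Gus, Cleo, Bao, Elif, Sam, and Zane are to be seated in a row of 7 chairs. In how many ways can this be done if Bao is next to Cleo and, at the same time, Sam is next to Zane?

480

Treat {Bao,Cleo} as one block (2 orders) and {Sam,Zane} as another (2 orders).
That leaves 5 units to arrange: 2 × 2 × 5! = 4 × 120 = 480.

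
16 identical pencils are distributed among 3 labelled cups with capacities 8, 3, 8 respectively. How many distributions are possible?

By stars and bars, unrestricted non-negative solutions to x_1+…+x_3 = 16 number C(16+2,2) = 153.
Subtract solutions that violate a single cap (substitute x_i' = x_i − (cap_i+1)): x_1 ≥ 9 gives C(9,2) = 36; x_2 ≥ 4 gives C(14,2) = 91; x_3 ≥ 9 gives C(9,2) = 36. Together 163.
Add back pairs where two caps are both exceeded: 10 + 0 + 10 = 20.
By inclusion–exclusion the count is 153 − 163 + 20 = 10.

10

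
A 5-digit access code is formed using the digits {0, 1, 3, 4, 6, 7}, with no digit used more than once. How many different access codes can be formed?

This is a permutation of 5 out of 6: P(6,5) = 6!/1!.
6 × 5 × 4 × 3 × 2 = 720.

720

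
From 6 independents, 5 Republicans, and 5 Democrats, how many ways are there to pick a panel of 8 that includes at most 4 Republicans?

Split by how many Republicans are chosen (0 through 4).
Sum: C(5,0)·C(11,8) + C(5,1)·C(11,7) + C(5,2)·C(11,6) + C(5,3)·C(11,5) + C(5,4)·C(11,4) = 165 + 1650 + 4620 + 4620 + 1650 = 12705.

12705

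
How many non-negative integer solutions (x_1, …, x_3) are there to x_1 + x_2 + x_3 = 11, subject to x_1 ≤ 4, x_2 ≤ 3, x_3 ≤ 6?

6

Without the upper bounds there are C(13,2) = 78 ways to split 11 among 3 variables.
Subtract solutions that violate a single cap (substitute x_i' = x_i − (cap_i+1)): x_1 ≥ 5 gives C(8,2) = 28; x_2 ≥ 4 gives C(9,2) = 36; x_3 ≥ 7 gives C(6,2) = 15. Together 79.
Add back pairs where two caps are both exceeded: 6 + 0 + 1 = 7.
By inclusion–exclusion the count is 78 − 79 + 7 = 6.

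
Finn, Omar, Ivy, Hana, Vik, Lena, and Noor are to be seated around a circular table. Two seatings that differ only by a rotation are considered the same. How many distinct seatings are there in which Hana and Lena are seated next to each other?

Glue Hana and Lena into a block (2 internal orders). Seating 6 units around a circle gives (5)! arrangements.
So 2 × (5)! = 2 × 120 = 240.

240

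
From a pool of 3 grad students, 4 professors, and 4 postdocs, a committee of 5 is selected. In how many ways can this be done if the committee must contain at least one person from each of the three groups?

364

With no constraint there are C(11,5) = 462 possible selections.
Selections missing a whole group: no grad students → C(8,5) = 56; no professors → C(7,5) = 21; no postdocs → C(7,5) = 21.
Add back selections omitting two groups (i.e. drawn from a single group): C(3,5) + C(4,5) + C(4,5) = 0.
By inclusion–exclusion: 462 − 98 + 0 = 364.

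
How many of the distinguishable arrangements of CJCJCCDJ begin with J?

105

With the first slot taken by J, it remains to arrange the other 7 letters (CCJCCDJ).
Those 7 letters have C appearing 4 times and J appearing twice, giving (7)!/(4!·2!) = 105.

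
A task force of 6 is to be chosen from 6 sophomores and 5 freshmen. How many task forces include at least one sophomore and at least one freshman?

461

Unrestricted: C(11,6) = 462 ways to pick any 6 of the 11.
Subtract selections that omit an entire group: no sophomores → C(5,6) = 0; no freshmen → C(6,6) = 1.
Both groups omitted at once is impossible, so 462 − 1 = 461.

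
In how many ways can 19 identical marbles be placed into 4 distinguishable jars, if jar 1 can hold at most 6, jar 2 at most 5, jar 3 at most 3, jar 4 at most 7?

10

Ignoring the caps, the number of non-negative solutions to x_1+…+x_4 = 19 is C(22,3) = 1540.
Subtract solutions that violate a single cap (substitute x_i' = x_i − (cap_i+1)): x_1 ≥ 7 gives C(15,3) = 455; x_2 ≥ 6 gives C(16,3) = 560; x_3 ≥ 4 gives C(18,3) = 816; x_4 ≥ 8 gives C(14,3) = 364. Together 2195.
Add back pairs where two caps are both exceeded: 84 + 165 + 35 + 220 + 56 + 120 = 680.
Subtract triples: 10 + 0 + 1 + 4 = 15.
By inclusion–exclusion the count is 1540 − 2195 + 680 − 15 = 10.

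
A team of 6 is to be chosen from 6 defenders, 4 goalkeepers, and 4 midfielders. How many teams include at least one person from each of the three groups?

Unrestricted: C(14,6) = 3003 ways to pick any 6 of the 14.
Subtract selections that omit an entire group: no defenders → C(8,6) = 28; no goalkeepers → C(10,6) = 210; no midfielders → C(10,6) = 210.
Add back selections omitting two groups (i.e. drawn from a single group): C(6,6) + C(4,6) + C(4,6) = 1.
By inclusion–exclusion: 3003 − 448 + 1 = 2556.

2556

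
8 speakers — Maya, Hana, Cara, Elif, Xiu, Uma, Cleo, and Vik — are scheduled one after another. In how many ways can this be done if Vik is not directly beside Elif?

Of the 8! = 40320 arrangements, those with Vik and Elif adjacent number 2 × 7! = 10080 (treat the pair as a block with 2 internal orders).
So 40320 − 10080 = 30240 arrangements keep them apart.

30240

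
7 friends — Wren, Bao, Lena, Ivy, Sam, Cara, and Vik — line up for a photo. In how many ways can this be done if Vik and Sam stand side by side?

Glue Vik and Sam into one block (2 internal orders), leaving 6 units to arrange in a row.
So the count is 2·(6)! = 1440.

1440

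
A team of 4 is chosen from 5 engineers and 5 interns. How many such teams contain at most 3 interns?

205

Split by how many interns are chosen (0 through 3).
Sum: C(5,0)·C(5,4) + C(5,1)·C(5,3) + C(5,2)·C(5,2) + C(5,3)·C(5,1) = 5 + 50 + 100 + 50 = 205.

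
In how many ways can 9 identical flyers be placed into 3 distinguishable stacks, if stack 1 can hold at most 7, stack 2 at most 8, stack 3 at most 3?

30

Ignoring the caps, the number of non-negative solutions to x_1+…+x_3 = 9 is C(11,2) = 55.
Subtract solutions that violate a single cap (substitute x_i' = x_i − (cap_i+1)): x_1 ≥ 8 gives C(3,2) = 3; x_2 ≥ 9 gives C(2,2) = 1; x_3 ≥ 4 gives C(7,2) = 21. Together 25.
No two caps can be exceeded simultaneously, so the pair terms are all 0.
By inclusion–exclusion the count is 55 − 25 + 0 = 30.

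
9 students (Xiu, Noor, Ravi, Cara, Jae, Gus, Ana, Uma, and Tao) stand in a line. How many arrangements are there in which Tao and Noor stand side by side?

80640

Place the 7 others and the Tao-Noor pair as 8 objects in a line; the pair has 2 internal arrangements.
So the count is 2·(8)! = 80640.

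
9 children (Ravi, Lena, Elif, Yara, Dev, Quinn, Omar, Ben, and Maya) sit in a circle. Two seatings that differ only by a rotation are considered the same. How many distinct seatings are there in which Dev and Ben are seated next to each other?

10080

Treat {Dev, Ben} as one unit (2 internal orders) and seat the resulting 8 units around the table: (7)! circular arrangements.
So 2 × (7)! = 2 × 5040 = 10080.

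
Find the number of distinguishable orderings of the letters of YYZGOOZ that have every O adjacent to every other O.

Treat the 2 copies of O as a single block. The multiset to arrange is then {OO, G, Y, Y, Z, Z}, 6 items in all.
That gives (6)!/(2!·2!) = 180 arrangements.

180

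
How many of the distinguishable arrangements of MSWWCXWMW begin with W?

3360

Fix W in the first position and arrange the remaining 8 letters.
Those 8 letters have M appearing twice and W appearing 3 times, giving (8)!/(3!·2!) = 3360.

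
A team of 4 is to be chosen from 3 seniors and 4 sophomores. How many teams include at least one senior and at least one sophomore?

34

With no constraint there are C(7,4) = 35 possible selections.
Subtract selections that omit an entire group: no seniors → C(4,4) = 1; no sophomores → C(3,4) = 0.
Both groups omitted at once is impossible, so 35 − 1 = 34.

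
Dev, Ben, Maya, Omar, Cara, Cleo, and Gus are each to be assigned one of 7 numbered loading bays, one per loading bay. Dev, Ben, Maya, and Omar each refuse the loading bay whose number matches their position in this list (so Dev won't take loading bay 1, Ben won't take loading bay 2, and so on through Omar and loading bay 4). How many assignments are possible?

2790

Let Aᵢ (for 1 ≤ i ≤ 4) be the placements that put person i in their forbidden loading bay. Any j of these fix j positions, leaving (7−j)! ways to fill the rest, and there are C(4,j) ways to pick which j.
By inclusion–exclusion, the number of valid placements is Σ_{j=0}^{4} (−1)^j C(4,j)·(7−j)!.
Computing: 5040 − 2880 + 720 − 96 + 6 = 2790.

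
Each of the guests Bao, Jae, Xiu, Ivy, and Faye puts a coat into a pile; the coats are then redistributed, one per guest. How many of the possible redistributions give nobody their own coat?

Let Aᵢ be the assignments in which guest i gets their own coat. We want the size of the complement of A₁∪…∪A_5.
By inclusion–exclusion this is Σ_{j=0}^{5} (−1)^j C(5,j)·(5−j)!.
Computing: 120 − 120 + 60 − 20 + 5 − 1 = 44.

44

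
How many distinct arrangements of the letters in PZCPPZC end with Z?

Fix Z in the last position and arrange the remaining 6 letters.
Those 6 letters have C appearing twice and P appearing 3 times, giving (6)!/(3!·2!) = 60.

60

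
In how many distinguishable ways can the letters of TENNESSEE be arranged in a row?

Letter multiplicities in TENNESSEE: E×4, N×2, S×2, T×1.
So there are 9! / (4!·2!·2!) = 3780 distinguishable arrangements.

3780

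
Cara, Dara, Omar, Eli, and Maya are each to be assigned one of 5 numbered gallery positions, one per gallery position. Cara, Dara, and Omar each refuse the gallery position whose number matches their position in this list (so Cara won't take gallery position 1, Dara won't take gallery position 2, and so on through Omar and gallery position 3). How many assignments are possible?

Let Aᵢ (for i ∈ {1, 2, 3}) be the placements that put person i in their forbidden gallery position. Any j of these fix j positions, leaving (5−j)! ways to fill the rest, and there are C(3,j) ways to pick which j.
By inclusion–exclusion, the number of valid placements is Σ_{j=0}^{3} (−1)^j C(3,j)·(5−j)!.
Computing: 120 − 72 + 18 − 2 = 64.

64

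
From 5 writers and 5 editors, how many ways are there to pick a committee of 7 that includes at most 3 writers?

Split by how many writers are chosen (0 through 3).
Sum: C(5,0)·C(5,7) + C(5,1)·C(5,6) + C(5,2)·C(5,5) + C(5,3)·C(5,4) = 0 + 0 + 10 + 50 = 60.

60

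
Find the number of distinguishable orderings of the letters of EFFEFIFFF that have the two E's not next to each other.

196

There are 9!/(6!·2!) = 252 arrangements of EFFEFIFFF in total.
If the two E's are adjacent, glue them into one block, leaving 8 items to arrange: (8)!/(6!) = 56 ways.
Hence 252 − 56 = 196.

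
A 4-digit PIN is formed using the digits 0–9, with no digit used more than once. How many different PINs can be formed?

With no repetition, fill the 4 digits in order: 10 choices, then 9, down to 7.
That product is 10 × 9 × 8 × 7 = 5040.

5040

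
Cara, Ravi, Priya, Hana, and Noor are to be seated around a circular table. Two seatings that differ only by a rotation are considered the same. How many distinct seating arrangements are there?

Seat Cara anywhere (absorbing the rotational symmetry), then permute the other 4: (4)! = 24.

24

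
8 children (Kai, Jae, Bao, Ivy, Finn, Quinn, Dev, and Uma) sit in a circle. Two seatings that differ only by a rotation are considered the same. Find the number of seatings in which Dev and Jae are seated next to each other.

1440

Glue Dev and Jae into a block (2 internal orders). Seating 7 units around a circle gives (6)! arrangements.
So 2 × (6)! = 2 × 720 = 1440.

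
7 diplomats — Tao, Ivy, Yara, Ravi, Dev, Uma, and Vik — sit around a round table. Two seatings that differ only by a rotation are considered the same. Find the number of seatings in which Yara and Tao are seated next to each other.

Glue Yara and Tao into a block (2 internal orders). Seating 6 units around a circle gives (5)! arrangements.
So 2 × (5)! = 2 × 120 = 240.

240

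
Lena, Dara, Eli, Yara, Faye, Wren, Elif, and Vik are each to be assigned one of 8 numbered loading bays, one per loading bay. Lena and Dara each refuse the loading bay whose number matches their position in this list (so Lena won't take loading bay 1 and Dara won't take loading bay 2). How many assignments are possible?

30960

Let Aᵢ (for i ∈ {1, 2}) be the placements that put person i in their forbidden loading bay. Any j of these fix j positions, leaving (8−j)! ways to fill the rest, and there are C(2,j) ways to pick which j.
By inclusion–exclusion, the number of valid placements is Σ_{j=0}^{2} (−1)^j C(2,j)·(8−j)!.
Computing: 40320 − 10080 + 720 = 30960.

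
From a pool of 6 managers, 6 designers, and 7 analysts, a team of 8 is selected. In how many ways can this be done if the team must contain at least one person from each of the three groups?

With no constraint there are C(19,8) = 75582 possible selections.
Selections missing a whole group: no managers → C(13,8) = 1287; no designers → C(13,8) = 1287; no analysts → C(12,8) = 495.
Add back selections omitting two groups (i.e. drawn from a single group): C(6,8) + C(6,8) + C(7,8) = 0.
By inclusion–exclusion: 75582 − 3069 + 0 = 72513.

72513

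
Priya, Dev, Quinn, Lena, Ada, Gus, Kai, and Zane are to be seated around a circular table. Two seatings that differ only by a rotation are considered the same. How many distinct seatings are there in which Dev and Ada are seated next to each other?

1440

Treat {Dev, Ada} as one unit (2 internal orders) and seat the resulting 7 units around the table: (6)! circular arrangements.
So 2 × (6)! = 2 × 720 = 1440.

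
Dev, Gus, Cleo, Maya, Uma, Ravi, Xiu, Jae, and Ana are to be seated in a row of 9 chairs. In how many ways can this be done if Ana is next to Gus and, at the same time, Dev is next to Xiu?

Treat {Ana,Gus} as one block (2 orders) and {Dev,Xiu} as another (2 orders).
That leaves 7 units to arrange: 2 × 2 × 7! = 4 × 5040 = 20160.

20160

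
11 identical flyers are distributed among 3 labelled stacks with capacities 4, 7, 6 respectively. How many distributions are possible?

Without the upper bounds there are C(13,2) = 78 ways to split 11 among 3 stacks.
Subtract solutions that violate a single cap (substitute x_i' = x_i − (cap_i+1)): x_1 ≥ 5 gives C(8,2) = 28; x_2 ≥ 8 gives C(5,2) = 10; x_3 ≥ 7 gives C(6,2) = 15. Together 53.
No two caps can be exceeded simultaneously, so the pair terms are all 0.
By inclusion–exclusion the count is 78 − 53 + 0 = 25.

25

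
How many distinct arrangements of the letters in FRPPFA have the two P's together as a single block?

Treat the 2 copies of P as a single block. The multiset to arrange is then {PP, A, F, F, R}, 5 items in all.
That gives (5)!/(2!) = 60 arrangements.

60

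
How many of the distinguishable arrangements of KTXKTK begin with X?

With the first slot taken by X, it remains to arrange the other 5 letters (KTKTK).
Those 5 letters have K appearing 3 times and T appearing twice, giving (5)!/(3!·2!) = 10.

10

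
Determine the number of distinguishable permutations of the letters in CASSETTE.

5040

The 8 letters of CASSETTE have repeats: E appearing twice, S appearing twice, and T appearing twice.
So there are 8! / (2!·2!·2!) = 5040 distinguishable arrangements.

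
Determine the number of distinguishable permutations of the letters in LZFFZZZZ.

168

The 8 letters of LZFFZZZZ have repeats: F appearing twice and Z appearing 5 times.
The number of distinct arrangements is 8!/(5!·2!) = 40320/240 = 168.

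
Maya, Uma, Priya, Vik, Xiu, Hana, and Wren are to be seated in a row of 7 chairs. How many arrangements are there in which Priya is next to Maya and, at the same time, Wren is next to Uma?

480

Treat {Priya,Maya} as one block (2 orders) and {Wren,Uma} as another (2 orders).
That leaves 5 units to arrange: 2 × 2 × 5! = 4 × 120 = 480.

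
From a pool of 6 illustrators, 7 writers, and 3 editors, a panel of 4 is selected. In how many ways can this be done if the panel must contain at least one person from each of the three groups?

With no constraint there are C(16,4) = 1820 possible selections.
Selections missing a whole group: no illustrators → C(10,4) = 210; no writers → C(9,4) = 126; no editors → C(13,4) = 715.
Add back selections omitting two groups (i.e. drawn from a single group): C(6,4) + C(7,4) + C(3,4) = 50.
By inclusion–exclusion: 1820 − 1051 + 50 = 819.

819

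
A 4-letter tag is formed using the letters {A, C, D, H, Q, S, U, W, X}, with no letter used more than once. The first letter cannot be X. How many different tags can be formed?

2688

The first letter has 9−1 = 8 choices (anything except X).
The remaining 3 letters are filled from the other 8 symbols without repetition: 8 × 7 × 6 = 336.
Total: 8 × 336 = 2688.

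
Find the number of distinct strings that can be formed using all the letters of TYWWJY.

Letter multiplicities in TYWWJY: J×1, T×1, W×2, Y×2.
Dividing 6! = 720 by 2!·2! = 4 for the repeated letters gives 180.

180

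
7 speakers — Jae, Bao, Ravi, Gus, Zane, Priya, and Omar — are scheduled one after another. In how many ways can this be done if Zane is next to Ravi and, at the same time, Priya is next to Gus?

Treat {Zane,Ravi} as one block (2 orders) and {Priya,Gus} as another (2 orders).
That leaves 5 units to arrange: 2 × 2 × 5! = 4 × 120 = 480.

480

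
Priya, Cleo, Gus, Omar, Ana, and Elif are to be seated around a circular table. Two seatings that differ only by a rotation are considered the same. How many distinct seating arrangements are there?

120

Around a circle, 6 distinct people have 6!/6 = (5)! = 120 rotationally distinct seatings.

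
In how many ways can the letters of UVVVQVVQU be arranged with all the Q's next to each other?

Treat the 2 copies of Q as a single block. The multiset to arrange is then {QQ, U, U, V, V, V, V, V}, 8 items in all.
That gives (8)!/(5!·2!) = 168 arrangements.

168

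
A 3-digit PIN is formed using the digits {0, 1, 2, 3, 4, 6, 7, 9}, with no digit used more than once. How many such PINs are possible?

This is a permutation of 3 out of 8: P(8,3) = 8!/5!.
8 × 7 × 6 = 336.

336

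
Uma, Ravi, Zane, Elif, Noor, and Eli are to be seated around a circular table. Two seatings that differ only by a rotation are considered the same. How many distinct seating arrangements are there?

Seat Uma anywhere (absorbing the rotational symmetry), then permute the other 5: (5)! = 120.

120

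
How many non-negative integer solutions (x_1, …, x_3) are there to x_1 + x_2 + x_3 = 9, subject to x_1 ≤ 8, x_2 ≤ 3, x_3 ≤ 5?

23

By stars and bars, unrestricted non-negative solutions to x_1+…+x_3 = 9 number C(9+2,2) = 55.
Subtract solutions that violate a single cap (substitute x_i' = x_i − (cap_i+1)): x_1 ≥ 9 gives C(2,2) = 1; x_2 ≥ 4 gives C(7,2) = 21; x_3 ≥ 6 gives C(5,2) = 10. Together 32.
No two caps can be exceeded simultaneously, so the pair terms are all 0.
By inclusion–exclusion the count is 55 − 32 + 0 = 23.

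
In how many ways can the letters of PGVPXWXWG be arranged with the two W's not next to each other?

There are 9!/(2!·2!·2!·2!) = 22680 arrangements of PGVPXWXWG in total.
Arrangements with the W's together: treat WW as one letter, giving (8)!/(2!·2!·2!) = 5040.
Subtracting, 22680 − 5040 = 17640 arrangements keep the W's apart.

17640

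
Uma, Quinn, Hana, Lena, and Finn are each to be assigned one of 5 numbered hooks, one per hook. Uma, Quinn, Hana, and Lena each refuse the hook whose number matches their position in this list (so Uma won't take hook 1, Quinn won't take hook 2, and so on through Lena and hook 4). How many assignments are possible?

53

Let Aᵢ (for 1 ≤ i ≤ 4) be the placements that put person i in their forbidden hook. Any j of these fix j positions, leaving (5−j)! ways to fill the rest, and there are C(4,j) ways to pick which j.
By inclusion–exclusion, the number of valid placements is Σ_{j=0}^{4} (−1)^j C(4,j)·(5−j)!.
Computing: 120 − 96 + 36 − 8 + 1 = 53.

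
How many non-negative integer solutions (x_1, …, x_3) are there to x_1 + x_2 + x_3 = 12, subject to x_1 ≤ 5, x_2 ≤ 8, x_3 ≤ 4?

20

Without the upper bounds there are C(14,2) = 91 ways to split 12 among 3 variables.
Subtract solutions that violate a single cap (substitute x_i' = x_i − (cap_i+1)): x_1 ≥ 6 gives C(8,2) = 28; x_2 ≥ 9 gives C(5,2) = 10; x_3 ≥ 5 gives C(9,2) = 36. Together 74.
Add back pairs where two caps are both exceeded: 0 + 3 + 0 = 3.
By inclusion–exclusion the count is 91 − 74 + 3 = 20.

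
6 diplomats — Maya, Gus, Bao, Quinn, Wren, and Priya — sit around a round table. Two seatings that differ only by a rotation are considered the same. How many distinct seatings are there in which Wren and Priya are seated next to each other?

Glue Wren and Priya into a block (2 internal orders). Seating 5 units around a circle gives (4)! arrangements.
So 2 × (4)! = 2 × 24 = 48.

48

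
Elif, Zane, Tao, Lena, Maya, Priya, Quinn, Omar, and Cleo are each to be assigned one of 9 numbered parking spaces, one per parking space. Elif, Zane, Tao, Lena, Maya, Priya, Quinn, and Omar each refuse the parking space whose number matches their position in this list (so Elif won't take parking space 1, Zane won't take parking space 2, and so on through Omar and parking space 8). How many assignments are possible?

Let Aᵢ (for 1 ≤ i ≤ 8) be the placements that put person i in their forbidden parking space. Any j of these fix j positions, leaving (9−j)! ways to fill the rest, and there are C(8,j) ways to pick which j.
By inclusion–exclusion, the number of valid placements is Σ_{j=0}^{8} (−1)^j C(8,j)·(9−j)!.
Computing: 362880 − 322560 + 141120 − 40320 + 8400 − 1344 + 168 − 16 + 1 = 148329.

148329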